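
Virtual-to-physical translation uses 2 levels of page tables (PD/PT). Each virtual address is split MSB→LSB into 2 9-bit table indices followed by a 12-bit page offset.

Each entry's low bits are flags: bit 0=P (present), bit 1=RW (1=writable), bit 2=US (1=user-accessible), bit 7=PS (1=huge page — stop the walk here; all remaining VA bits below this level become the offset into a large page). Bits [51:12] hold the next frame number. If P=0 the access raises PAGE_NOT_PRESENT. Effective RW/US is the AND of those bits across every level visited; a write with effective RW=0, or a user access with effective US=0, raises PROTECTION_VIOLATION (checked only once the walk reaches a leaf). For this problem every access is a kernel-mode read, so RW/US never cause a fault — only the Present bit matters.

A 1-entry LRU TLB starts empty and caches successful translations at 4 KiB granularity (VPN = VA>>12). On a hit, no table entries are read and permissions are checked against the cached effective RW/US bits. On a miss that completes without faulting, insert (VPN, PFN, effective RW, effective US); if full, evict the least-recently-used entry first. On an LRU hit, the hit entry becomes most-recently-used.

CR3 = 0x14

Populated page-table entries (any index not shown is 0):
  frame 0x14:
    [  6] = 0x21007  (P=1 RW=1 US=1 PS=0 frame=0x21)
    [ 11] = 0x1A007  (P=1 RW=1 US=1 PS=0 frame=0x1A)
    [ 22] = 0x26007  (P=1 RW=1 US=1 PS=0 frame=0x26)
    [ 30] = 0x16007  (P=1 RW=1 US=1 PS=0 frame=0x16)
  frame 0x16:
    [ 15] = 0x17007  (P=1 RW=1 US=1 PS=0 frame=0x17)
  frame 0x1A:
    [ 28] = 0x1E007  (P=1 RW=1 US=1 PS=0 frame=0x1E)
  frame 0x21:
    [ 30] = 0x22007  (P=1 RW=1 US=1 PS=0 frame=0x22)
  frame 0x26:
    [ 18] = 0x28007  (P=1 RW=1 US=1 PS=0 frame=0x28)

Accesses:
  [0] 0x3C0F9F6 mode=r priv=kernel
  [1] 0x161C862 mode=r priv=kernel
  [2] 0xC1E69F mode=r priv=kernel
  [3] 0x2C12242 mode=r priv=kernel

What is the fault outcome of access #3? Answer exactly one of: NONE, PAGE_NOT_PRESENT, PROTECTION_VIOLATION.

Trace:
#0 VA=0x3C0F9F6 (r,kernel):
  lvl0: tbl 0x14, slot 30 ⇒ 0x16007 (P1/RW1/US1/PS0)
  lvl1: tbl 0x16, slot 15 ⇒ 0x17007 (P1/RW1/US1/PS0)
  → PA=0x179F6  (2 entries read)
#1 VA=0x161C862 (r,kernel):
  lvl0: tbl 0x14, slot 11 ⇒ 0x1A007 (P1/RW1/US1/PS0)
  lvl1: tbl 0x1A, slot 28 ⇒ 0x1E007 (P1/RW1/US1/PS0)
  → PA=0x1E862  (2 entries read)
#2 VA=0xC1E69F (r,kernel):
  lvl0: tbl 0x14, slot 6 ⇒ 0x21007 (P1/RW1/US1/PS0)
  lvl1: tbl 0x21, slot 30 ⇒ 0x22007 (P1/RW1/US1/PS0)
  → PA=0x2269F  (2 entries read)
#3 VA=0x2C12242 (r,kernel):
  lvl0: tbl 0x14, slot 22 ⇒ 0x26007 (P1/RW1/US1/PS0)
  lvl1: tbl 0x26, slot 18 ⇒ 0x28007 (P1/RW1/US1/PS0)
  → PA=0x28242  (2 entries read)

Access #3 fault: NONE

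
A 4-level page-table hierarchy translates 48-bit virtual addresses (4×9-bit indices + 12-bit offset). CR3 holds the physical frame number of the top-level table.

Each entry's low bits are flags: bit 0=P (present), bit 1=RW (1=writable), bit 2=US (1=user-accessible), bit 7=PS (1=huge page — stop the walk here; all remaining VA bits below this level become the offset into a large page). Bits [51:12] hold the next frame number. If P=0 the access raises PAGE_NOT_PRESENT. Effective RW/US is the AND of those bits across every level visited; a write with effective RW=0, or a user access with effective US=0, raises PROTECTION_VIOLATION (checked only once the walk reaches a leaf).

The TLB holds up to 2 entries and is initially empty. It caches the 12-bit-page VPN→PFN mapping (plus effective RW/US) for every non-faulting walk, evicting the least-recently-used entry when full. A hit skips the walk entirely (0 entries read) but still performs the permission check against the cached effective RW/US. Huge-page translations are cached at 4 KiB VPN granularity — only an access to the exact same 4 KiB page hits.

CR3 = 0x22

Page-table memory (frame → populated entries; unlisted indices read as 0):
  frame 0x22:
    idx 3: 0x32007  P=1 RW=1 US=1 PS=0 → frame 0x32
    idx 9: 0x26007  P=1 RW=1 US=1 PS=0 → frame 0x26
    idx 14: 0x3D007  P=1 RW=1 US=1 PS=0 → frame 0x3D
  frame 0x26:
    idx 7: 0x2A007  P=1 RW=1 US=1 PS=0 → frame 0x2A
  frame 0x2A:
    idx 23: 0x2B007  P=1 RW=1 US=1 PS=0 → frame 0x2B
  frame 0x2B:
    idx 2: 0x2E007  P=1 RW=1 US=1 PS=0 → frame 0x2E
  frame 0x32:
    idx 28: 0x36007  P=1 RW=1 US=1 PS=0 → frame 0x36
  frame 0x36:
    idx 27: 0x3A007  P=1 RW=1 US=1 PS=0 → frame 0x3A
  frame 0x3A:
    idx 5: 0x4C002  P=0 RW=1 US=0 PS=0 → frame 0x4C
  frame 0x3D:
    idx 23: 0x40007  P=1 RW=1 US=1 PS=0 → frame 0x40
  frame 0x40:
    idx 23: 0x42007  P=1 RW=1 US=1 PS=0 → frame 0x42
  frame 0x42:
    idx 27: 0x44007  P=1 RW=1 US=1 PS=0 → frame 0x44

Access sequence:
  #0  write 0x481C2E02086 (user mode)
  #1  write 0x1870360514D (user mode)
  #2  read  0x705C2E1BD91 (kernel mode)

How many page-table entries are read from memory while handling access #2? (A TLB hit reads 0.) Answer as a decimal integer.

Per-access translation:
#0 VA=0x481C2E02086 (w,user):
  L0: frame=0x22 idx=9 entry=0x26007 [P=1 RW=1 US=1 PS=0]
  L1: frame=0x26 idx=7 entry=0x2A007 [P=1 RW=1 US=1 PS=0]
  L2: frame=0x2A idx=23 entry=0x2B007 [P=1 RW=1 US=1 PS=0]
  L3: frame=0x2B idx=2 entry=0x2E007 [P=1 RW=1 US=1 PS=0]
  → PA=0x2E086  (4 entries read)
#1 VA=0x1870360514D (w,user):
  L0: frame=0x22 idx=3 entry=0x32007 [P=1 RW=1 US=1 PS=0]
  L1: frame=0x32 idx=28 entry=0x36007 [P=1 RW=1 US=1 PS=0]
  L2: frame=0x36 idx=27 entry=0x3A007 [P=1 RW=1 US=1 PS=0]
  L3: frame=0x3A idx=5 entry=0x4C002 [P=0 RW=1 US=0 PS=0]
  ⇒ fault: PAGE_NOT_PRESENT  — 4 lookups
#2 VA=0x705C2E1BD91 (r,kernel):
  L0: frame=0x22 idx=14 entry=0x3D007 [P=1 RW=1 US=1 PS=0]
  L1: frame=0x3D idx=23 entry=0x40007 [P=1 RW=1 US=1 PS=0]
  L2: frame=0x40 idx=23 entry=0x42007 [P=1 RW=1 US=1 PS=0]
  L3: frame=0x42 idx=27 entry=0x44007 [P=1 RW=1 US=1 PS=0]
  → PA=0x44D91  (4 entries read)

Entries read for #2: 4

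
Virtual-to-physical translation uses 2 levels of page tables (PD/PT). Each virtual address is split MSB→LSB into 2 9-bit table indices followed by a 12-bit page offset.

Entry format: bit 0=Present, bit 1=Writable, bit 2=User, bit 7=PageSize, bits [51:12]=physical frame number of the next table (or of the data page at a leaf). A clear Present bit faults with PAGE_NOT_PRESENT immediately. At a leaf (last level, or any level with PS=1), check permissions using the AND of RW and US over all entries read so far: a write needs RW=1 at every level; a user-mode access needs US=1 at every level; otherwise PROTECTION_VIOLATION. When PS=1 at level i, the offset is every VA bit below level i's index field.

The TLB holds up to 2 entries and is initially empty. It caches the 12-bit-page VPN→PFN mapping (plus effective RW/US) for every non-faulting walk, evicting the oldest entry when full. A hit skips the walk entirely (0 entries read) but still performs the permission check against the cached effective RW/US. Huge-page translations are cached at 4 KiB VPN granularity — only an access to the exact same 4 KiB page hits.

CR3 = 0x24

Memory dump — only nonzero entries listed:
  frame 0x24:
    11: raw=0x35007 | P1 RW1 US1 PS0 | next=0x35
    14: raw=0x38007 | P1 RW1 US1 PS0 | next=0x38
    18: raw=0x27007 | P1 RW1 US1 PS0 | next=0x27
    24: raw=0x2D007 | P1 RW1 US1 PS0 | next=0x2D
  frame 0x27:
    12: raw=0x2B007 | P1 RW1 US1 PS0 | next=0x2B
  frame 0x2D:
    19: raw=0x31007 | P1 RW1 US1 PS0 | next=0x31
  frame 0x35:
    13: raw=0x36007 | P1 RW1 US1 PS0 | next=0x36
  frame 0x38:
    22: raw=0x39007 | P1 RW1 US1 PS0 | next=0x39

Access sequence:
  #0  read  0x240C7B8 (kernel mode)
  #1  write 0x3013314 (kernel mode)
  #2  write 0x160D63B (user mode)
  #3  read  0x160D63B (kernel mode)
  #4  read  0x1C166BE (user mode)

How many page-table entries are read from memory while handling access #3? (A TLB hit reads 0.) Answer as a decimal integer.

Per-access translation:
#0 VA=0x240C7B8 (r,kernel):
  [0] read 0x24 idx=18: raw=0x27007 flags P=1 W=1 U=1 S=0
  [1] read 0x27 idx=12: raw=0x2B007 flags P=1 W=1 U=1 S=0
  → PA=0x2B7B8  (2 entries read)
#1 VA=0x3013314 (w,kernel):
  [0] read 0x24 idx=24: raw=0x2D007 flags P=1 W=1 U=1 S=0
  [1] read 0x2D idx=19: raw=0x31007 flags P=1 W=1 U=1 S=0
  → PA=0x31314  (2 entries read)
#2 VA=0x160D63B (w,user):
  [0] read 0x24 idx=11: raw=0x35007 flags P=1 W=1 U=1 S=0
  [1] read 0x35 idx=13: raw=0x36007 flags P=1 W=1 U=1 S=0
  → PA=0x3663B  (2 entries read)
#3 VA=0x160D63B (r,kernel):
  TLB hit vpn=0x160D → PA=0x3663B
#4 VA=0x1C166BE (r,user):
  [0] read 0x24 idx=14: raw=0x38007 flags P=1 W=1 U=1 S=0
  [1] read 0x38 idx=22: raw=0x39007 flags P=1 W=1 U=1 S=0
  → PA=0x396BE  (2 entries read)

Entries read for #3: 0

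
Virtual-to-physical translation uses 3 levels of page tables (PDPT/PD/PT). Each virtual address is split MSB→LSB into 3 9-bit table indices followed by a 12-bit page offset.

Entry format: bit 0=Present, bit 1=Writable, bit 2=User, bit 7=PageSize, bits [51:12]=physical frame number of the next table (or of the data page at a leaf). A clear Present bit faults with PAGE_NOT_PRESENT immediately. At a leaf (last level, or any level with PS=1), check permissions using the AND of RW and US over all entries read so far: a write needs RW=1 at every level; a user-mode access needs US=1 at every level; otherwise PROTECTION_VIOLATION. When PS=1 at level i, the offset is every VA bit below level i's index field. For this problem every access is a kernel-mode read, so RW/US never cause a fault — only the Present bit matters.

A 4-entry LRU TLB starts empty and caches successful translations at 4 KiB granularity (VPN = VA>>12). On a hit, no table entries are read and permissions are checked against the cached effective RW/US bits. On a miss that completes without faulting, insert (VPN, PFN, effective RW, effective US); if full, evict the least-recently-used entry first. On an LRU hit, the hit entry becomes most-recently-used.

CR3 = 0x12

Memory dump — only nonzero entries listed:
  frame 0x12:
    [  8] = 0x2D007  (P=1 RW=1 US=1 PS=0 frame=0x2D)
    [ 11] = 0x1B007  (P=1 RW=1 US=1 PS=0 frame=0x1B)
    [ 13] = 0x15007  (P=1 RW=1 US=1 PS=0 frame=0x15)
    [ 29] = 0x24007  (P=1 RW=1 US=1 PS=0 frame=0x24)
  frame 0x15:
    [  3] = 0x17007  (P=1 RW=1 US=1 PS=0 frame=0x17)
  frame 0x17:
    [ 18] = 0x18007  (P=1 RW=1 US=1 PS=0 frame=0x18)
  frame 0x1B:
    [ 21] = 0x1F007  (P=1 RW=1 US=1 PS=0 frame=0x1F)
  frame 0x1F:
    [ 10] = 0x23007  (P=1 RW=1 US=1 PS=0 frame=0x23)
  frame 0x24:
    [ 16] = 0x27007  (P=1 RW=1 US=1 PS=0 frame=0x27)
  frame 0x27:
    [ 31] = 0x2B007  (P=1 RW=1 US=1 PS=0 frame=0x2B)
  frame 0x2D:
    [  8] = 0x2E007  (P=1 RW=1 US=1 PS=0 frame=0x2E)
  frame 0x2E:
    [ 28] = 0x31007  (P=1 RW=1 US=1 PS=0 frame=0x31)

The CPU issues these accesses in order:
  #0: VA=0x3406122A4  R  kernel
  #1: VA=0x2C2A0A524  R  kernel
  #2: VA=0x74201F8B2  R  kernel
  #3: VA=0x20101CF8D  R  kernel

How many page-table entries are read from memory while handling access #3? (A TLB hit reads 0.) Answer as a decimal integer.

Walk each access:
#0 VA=0x3406122A4 (r,kernel):
  L0 @0x12[13] → 0x15007  P=1,RW=1,US=1,PS=0
  L1 @0x15[3] → 0x17007  P=1,RW=1,US=1,PS=0
  L2 @0x17[18] → 0x18007  P=1,RW=1,US=1,PS=0
  → PA=0x182A4  (3 entries read)
#1 VA=0x2C2A0A524 (r,kernel):
  L0 @0x12[11] → 0x1B007  P=1,RW=1,US=1,PS=0
  L1 @0x1B[21] → 0x1F007  P=1,RW=1,US=1,PS=0
  L2 @0x1F[10] → 0x23007  P=1,RW=1,US=1,PS=0
  → PA=0x23524  (3 entries read)
#2 VA=0x74201F8B2 (r,kernel):
  L0 @0x12[29] → 0x24007  P=1,RW=1,US=1,PS=0
  L1 @0x24[16] → 0x27007  P=1,RW=1,US=1,PS=0
  L2 @0x27[31] → 0x2B007  P=1,RW=1,US=1,PS=0
  → PA=0x2B8B2  (3 entries read)
#3 VA=0x20101CF8D (r,kernel):
  L0 @0x12[8] → 0x2D007  P=1,RW=1,US=1,PS=0
  L1 @0x2D[8] → 0x2E007  P=1,RW=1,US=1,PS=0
  L2 @0x2E[28] → 0x31007  P=1,RW=1,US=1,PS=0
  → PA=0x31F8D  (3 entries read)

Entries read for #3: 3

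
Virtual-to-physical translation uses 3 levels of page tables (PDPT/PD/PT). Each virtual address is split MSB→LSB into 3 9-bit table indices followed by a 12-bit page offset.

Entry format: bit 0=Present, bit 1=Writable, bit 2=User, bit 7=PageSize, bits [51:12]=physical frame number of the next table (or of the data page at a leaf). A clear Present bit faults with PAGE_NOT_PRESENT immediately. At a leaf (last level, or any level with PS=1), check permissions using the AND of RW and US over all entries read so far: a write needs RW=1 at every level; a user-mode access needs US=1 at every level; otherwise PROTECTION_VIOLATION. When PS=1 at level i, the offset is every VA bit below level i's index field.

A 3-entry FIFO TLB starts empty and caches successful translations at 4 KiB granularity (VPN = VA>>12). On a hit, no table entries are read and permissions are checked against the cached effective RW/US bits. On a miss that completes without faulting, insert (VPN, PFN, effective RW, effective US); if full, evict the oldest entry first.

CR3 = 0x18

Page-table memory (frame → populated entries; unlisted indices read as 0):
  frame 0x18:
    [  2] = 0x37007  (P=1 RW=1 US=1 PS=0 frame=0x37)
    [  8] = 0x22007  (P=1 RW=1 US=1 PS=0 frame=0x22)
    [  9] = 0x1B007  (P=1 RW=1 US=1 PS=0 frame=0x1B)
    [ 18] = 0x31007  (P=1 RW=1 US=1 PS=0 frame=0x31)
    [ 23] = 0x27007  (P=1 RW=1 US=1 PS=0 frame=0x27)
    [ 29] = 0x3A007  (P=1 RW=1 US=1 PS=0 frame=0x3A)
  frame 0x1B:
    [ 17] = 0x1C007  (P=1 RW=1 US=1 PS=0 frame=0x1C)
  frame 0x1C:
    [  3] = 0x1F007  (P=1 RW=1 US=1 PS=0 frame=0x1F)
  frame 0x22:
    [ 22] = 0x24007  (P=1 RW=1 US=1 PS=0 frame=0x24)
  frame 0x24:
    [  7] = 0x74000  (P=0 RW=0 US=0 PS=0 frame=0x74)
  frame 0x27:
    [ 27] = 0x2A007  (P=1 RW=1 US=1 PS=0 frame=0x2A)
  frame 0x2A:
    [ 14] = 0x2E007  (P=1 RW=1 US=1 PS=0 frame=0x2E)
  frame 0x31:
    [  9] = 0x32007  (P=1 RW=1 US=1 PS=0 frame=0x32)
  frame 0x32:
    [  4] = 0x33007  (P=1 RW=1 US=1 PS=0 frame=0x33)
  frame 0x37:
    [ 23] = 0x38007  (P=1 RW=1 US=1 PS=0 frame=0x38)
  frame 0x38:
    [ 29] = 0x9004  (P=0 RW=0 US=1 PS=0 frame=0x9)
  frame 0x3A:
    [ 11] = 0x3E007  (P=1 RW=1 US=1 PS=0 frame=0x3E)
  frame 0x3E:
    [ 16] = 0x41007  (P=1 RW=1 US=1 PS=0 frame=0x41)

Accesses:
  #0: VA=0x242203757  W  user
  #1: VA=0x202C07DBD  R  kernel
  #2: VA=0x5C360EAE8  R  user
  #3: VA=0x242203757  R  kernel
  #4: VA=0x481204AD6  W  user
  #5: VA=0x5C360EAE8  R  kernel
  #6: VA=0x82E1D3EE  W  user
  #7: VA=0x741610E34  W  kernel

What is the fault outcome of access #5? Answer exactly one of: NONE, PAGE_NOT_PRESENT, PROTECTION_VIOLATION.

Walk each access:
#0 VA=0x242203757 (w,user):
  [0] read 0x18 idx=9: raw=0x1B007 flags P=1 W=1 U=1 S=0
  [1] read 0x1B idx=17: raw=0x1C007 flags P=1 W=1 U=1 S=0
  [2] read 0x1C idx=3: raw=0x1F007 flags P=1 W=1 U=1 S=0
  → PA=0x1F757  (3 entries read)
#1 VA=0x202C07DBD (r,kernel):
  [0] read 0x18 idx=8: raw=0x22007 flags P=1 W=1 U=1 S=0
  [1] read 0x22 idx=22: raw=0x24007 flags P=1 W=1 U=1 S=0
  [2] read 0x24 idx=7: raw=0x74000 flags P=0 W=0 U=0 S=0
  ⇒ fault: PAGE_NOT_PRESENT  — 3 lookups
#2 VA=0x5C360EAE8 (r,user):
  [0] read 0x18 idx=23: raw=0x27007 flags P=1 W=1 U=1 S=0
  [1] read 0x27 idx=27: raw=0x2A007 flags P=1 W=1 U=1 S=0
  [2] read 0x2A idx=14: raw=0x2E007 flags P=1 W=1 U=1 S=0
  → PA=0x2EAE8  (3 entries read)
#3 VA=0x242203757 (r,kernel):
  TLB hit vpn=0x242203 → PA=0x1F757
#4 VA=0x481204AD6 (w,user):
  [0] read 0x18 idx=18: raw=0x31007 flags P=1 W=1 U=1 S=0
  [1] read 0x31 idx=9: raw=0x32007 flags P=1 W=1 U=1 S=0
  [2] read 0x32 idx=4: raw=0x33007 flags P=1 W=1 U=1 S=0
  → PA=0x33AD6  (3 entries read)
#5 VA=0x5C360EAE8 (r,kernel):
  TLB hit vpn=0x5C360E → PA=0x2EAE8
#6 VA=0x82E1D3EE (w,user):
  [0] read 0x18 idx=2: raw=0x37007 flags P=1 W=1 U=1 S=0
  [1] read 0x37 idx=23: raw=0x38007 flags P=1 W=1 U=1 S=0
  [2] read 0x38 idx=29: raw=0x9004 flags P=0 W=0 U=1 S=0
  ⇒ fault: PAGE_NOT_PRESENT  — 3 lookups
#7 VA=0x741610E34 (w,kernel):
  [0] read 0x18 idx=29: raw=0x3A007 flags P=1 W=1 U=1 S=0
  [1] read 0x3A idx=11: raw=0x3E007 flags P=1 W=1 U=1 S=0
  [2] read 0x3E idx=16: raw=0x41007 flags P=1 W=1 U=1 S=0
  → PA=0x41E34  (3 entries read)

Access #5 fault: NONE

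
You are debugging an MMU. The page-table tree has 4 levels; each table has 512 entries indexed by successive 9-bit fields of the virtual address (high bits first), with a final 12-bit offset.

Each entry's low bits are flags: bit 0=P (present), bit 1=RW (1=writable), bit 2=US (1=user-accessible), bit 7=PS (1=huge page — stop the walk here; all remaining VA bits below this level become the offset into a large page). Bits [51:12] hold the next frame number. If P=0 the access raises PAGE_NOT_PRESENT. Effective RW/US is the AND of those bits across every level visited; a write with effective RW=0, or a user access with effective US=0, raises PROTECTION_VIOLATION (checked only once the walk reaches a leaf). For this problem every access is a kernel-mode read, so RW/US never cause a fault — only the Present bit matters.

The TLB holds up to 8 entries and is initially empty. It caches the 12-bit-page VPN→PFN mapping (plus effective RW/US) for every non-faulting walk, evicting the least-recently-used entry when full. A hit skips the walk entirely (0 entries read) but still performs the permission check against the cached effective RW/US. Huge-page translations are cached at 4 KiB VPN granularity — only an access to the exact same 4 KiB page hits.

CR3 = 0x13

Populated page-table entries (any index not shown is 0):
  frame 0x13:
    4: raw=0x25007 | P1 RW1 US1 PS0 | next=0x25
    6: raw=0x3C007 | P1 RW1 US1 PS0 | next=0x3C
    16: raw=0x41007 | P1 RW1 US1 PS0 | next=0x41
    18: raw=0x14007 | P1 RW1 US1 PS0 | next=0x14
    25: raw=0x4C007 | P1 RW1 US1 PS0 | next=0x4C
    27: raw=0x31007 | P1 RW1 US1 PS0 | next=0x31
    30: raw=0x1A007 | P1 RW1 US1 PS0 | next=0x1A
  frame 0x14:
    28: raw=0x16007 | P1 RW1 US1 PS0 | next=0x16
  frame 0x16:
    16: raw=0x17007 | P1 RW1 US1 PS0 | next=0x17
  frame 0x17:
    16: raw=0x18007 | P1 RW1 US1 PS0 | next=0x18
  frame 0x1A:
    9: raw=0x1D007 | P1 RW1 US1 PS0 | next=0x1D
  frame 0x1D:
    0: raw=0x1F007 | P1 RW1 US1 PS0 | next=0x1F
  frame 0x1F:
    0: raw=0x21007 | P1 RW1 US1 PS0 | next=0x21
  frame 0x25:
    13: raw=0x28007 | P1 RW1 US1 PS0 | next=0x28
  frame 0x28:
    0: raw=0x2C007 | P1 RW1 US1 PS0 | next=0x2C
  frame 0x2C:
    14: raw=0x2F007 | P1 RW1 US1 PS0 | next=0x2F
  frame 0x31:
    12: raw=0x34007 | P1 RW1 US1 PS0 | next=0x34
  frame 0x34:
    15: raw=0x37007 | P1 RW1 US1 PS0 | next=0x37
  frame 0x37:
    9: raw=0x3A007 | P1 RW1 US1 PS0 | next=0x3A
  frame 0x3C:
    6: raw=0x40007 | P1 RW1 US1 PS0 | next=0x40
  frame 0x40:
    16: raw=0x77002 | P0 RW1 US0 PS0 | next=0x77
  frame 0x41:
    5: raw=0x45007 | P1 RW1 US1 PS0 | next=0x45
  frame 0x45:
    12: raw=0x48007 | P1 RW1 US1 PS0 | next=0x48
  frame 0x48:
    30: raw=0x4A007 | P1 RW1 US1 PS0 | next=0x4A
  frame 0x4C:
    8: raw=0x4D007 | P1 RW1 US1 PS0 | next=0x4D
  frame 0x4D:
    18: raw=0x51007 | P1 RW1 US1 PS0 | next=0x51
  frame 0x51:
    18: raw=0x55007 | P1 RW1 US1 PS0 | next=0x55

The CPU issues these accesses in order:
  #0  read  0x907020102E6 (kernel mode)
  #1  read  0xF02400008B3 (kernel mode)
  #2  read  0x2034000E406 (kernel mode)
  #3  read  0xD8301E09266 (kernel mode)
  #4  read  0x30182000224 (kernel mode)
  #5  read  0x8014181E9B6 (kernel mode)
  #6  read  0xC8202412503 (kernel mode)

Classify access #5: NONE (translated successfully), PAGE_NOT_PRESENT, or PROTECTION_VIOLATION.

Per-access translation:
#0 VA=0x907020102E6 (r,kernel):
  L0 @0x13[18] → 0x14007  P=1,RW=1,US=1,PS=0
  L1 @0x14[28] → 0x16007  P=1,RW=1,US=1,PS=0
  L2 @0x16[16] → 0x17007  P=1,RW=1,US=1,PS=0
  L3 @0x17[16] → 0x18007  P=1,RW=1,US=1,PS=0
  → PA=0x182E6  (4 entries read)
#1 VA=0xF02400008B3 (r,kernel):
  L0 @0x13[30] → 0x1A007  P=1,RW=1,US=1,PS=0
  L1 @0x1A[9] → 0x1D007  P=1,RW=1,US=1,PS=0
  L2 @0x1D[0] → 0x1F007  P=1,RW=1,US=1,PS=0
  L3 @0x1F[0] → 0x21007  P=1,RW=1,US=1,PS=0
  → PA=0x218B3  (4 entries read)
#2 VA=0x2034000E406 (r,kernel):
  L0 @0x13[4] → 0x25007  P=1,RW=1,US=1,PS=0
  L1 @0x25[13] → 0x28007  P=1,RW=1,US=1,PS=0
  L2 @0x28[0] → 0x2C007  P=1,RW=1,US=1,PS=0
  L3 @0x2C[14] → 0x2F007  P=1,RW=1,US=1,PS=0
  → PA=0x2F406  (4 entries read)
#3 VA=0xD8301E09266 (r,kernel):
  L0 @0x13[27] → 0x31007  P=1,RW=1,US=1,PS=0
  L1 @0x31[12] → 0x34007  P=1,RW=1,US=1,PS=0
  L2 @0x34[15] → 0x37007  P=1,RW=1,US=1,PS=0
  L3 @0x37[9] → 0x3A007  P=1,RW=1,US=1,PS=0
  → PA=0x3A266  (4 entries read)
#4 VA=0x30182000224 (r,kernel):
  L0 @0x13[6] → 0x3C007  P=1,RW=1,US=1,PS=0
  L1 @0x3C[6] → 0x40007  P=1,RW=1,US=1,PS=0
  L2 @0x40[16] → 0x77002  P=0,RW=1,US=0,PS=0
  → PAGE_NOT_PRESENT  (3 entries read)
#5 VA=0x8014181E9B6 (r,kernel):
  L0 @0x13[16] → 0x41007  P=1,RW=1,US=1,PS=0
  L1 @0x41[5] → 0x45007  P=1,RW=1,US=1,PS=0
  L2 @0x45[12] → 0x48007  P=1,RW=1,US=1,PS=0
  L3 @0x48[30] → 0x4A007  P=1,RW=1,US=1,PS=0
  → PA=0x4A9B6  (4 entries read)
#6 VA=0xC8202412503 (r,kernel):
  L0 @0x13[25] → 0x4C007  P=1,RW=1,US=1,PS=0
  L1 @0x4C[8] → 0x4D007  P=1,RW=1,US=1,PS=0
  L2 @0x4D[18] → 0x51007  P=1,RW=1,US=1,PS=0
  L3 @0x51[18] → 0x55007  P=1,RW=1,US=1,PS=0
  → PA=0x55503  (4 entries read)

Access #5 fault: NONE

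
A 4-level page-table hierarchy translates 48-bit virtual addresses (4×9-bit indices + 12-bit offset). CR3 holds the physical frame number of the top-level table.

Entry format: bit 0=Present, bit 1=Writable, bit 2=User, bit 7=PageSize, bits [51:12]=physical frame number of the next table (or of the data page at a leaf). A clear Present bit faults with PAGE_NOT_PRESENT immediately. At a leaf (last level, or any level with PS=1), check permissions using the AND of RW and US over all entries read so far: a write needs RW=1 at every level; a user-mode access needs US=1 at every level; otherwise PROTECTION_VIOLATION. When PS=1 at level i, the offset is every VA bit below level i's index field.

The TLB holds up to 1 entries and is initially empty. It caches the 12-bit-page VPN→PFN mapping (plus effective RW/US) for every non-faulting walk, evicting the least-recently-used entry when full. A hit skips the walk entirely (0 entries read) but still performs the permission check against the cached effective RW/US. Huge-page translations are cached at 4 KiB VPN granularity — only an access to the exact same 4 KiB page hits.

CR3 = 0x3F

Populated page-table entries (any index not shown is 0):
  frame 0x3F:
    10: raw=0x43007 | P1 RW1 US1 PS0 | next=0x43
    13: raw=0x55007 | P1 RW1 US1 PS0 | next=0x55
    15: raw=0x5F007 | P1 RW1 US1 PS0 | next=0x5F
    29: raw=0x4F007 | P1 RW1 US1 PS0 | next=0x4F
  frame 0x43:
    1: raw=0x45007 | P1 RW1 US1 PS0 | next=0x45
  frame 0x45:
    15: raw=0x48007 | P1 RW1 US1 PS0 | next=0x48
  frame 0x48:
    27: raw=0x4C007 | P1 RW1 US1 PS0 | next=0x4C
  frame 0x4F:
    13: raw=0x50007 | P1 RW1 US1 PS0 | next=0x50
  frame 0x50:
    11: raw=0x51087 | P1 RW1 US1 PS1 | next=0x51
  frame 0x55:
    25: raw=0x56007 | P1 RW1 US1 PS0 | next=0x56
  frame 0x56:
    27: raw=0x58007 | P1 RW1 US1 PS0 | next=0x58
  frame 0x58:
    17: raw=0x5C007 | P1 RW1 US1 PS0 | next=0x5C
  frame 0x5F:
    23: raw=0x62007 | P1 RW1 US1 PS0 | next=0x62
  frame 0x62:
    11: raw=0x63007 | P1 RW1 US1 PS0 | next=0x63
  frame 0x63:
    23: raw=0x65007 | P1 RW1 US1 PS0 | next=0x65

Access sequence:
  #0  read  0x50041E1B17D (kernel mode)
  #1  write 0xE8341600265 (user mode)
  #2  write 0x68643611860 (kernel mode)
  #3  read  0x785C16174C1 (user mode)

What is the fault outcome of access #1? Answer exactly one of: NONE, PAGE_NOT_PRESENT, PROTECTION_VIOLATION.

Walk each access:
#0 VA=0x50041E1B17D (r,kernel):
  L0 @0x3F[10] → 0x43007  P=1,RW=1,US=1,PS=0
  L1 @0x43[1] → 0x45007  P=1,RW=1,US=1,PS=0
  L2 @0x45[15] → 0x48007  P=1,RW=1,US=1,PS=0
  L3 @0x48[27] → 0x4C007  P=1,RW=1,US=1,PS=0
  ✓ 0x4C17D  — 4 lookups
#1 VA=0xE8341600265 (w,user):
  L0 @0x3F[29] → 0x4F007  P=1,RW=1,US=1,PS=0
  L1 @0x4F[13] → 0x50007  P=1,RW=1,US=1,PS=0
  L2 @0x50[11] → 0x51087  P=1,RW=1,US=1,PS=1
  ✓ 0x51265 (huge @L2)  — 3 lookups
#2 VA=0x68643611860 (w,kernel):
  L0 @0x3F[13] → 0x55007  P=1,RW=1,US=1,PS=0
  L1 @0x55[25] → 0x56007  P=1,RW=1,US=1,PS=0
  L2 @0x56[27] → 0x58007  P=1,RW=1,US=1,PS=0
  L3 @0x58[17] → 0x5C007  P=1,RW=1,US=1,PS=0
  ✓ 0x5C860  — 4 lookups
#3 VA=0x785C16174C1 (r,user):
  L0 @0x3F[15] → 0x5F007  P=1,RW=1,US=1,PS=0
  L1 @0x5F[23] → 0x62007  P=1,RW=1,US=1,PS=0
  L2 @0x62[11] → 0x63007  P=1,RW=1,US=1,PS=0
  L3 @0x63[23] → 0x65007  P=1,RW=1,US=1,PS=0
  ✓ 0x654C1  — 4 lookups

Access #1 fault: NONE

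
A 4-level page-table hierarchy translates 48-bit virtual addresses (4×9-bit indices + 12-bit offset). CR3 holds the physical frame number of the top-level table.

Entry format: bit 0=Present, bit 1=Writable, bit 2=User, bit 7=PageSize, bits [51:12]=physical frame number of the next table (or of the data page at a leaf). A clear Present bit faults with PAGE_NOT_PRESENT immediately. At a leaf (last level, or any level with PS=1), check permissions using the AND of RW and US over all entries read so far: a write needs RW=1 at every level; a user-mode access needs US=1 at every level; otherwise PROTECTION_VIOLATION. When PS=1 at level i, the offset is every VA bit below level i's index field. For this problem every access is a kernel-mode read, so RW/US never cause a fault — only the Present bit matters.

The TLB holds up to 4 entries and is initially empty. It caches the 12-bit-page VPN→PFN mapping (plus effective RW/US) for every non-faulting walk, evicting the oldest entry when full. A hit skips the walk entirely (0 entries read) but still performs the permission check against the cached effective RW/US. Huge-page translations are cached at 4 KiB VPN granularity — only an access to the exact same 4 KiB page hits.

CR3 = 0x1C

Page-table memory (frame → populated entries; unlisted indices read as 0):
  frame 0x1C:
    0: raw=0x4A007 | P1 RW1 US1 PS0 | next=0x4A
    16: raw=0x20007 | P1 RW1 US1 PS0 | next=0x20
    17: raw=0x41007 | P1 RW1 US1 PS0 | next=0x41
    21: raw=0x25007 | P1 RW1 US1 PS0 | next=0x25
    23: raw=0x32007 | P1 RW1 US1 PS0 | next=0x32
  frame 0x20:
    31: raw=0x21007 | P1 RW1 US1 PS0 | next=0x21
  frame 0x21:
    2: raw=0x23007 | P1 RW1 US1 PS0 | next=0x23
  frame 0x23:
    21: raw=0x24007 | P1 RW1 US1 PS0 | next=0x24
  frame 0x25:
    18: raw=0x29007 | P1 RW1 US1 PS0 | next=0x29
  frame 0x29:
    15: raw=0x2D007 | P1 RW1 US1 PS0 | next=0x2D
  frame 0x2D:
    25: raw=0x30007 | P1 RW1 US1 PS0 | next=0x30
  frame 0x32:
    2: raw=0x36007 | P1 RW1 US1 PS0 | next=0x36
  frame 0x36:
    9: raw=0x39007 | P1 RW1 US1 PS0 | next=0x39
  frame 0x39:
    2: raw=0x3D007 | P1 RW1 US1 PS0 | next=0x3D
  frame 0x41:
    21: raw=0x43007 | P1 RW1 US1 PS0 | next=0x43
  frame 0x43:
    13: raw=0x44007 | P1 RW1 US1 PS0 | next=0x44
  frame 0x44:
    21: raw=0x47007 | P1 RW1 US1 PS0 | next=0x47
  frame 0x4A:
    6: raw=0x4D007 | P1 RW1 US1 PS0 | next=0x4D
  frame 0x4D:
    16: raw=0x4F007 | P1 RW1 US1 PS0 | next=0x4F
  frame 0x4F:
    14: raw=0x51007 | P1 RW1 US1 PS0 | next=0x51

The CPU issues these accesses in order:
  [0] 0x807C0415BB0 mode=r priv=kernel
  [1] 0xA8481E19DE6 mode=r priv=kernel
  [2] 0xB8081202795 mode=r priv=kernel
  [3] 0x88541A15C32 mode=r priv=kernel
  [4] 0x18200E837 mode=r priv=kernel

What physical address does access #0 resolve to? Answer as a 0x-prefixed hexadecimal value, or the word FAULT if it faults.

Per-access translation:
#0 VA=0x807C0415BB0 (r,kernel):
  L0 @0x1C[16] → 0x20007  P=1,RW=1,US=1,PS=0
  L1 @0x20[31] → 0x21007  P=1,RW=1,US=1,PS=0
  L2 @0x21[2] → 0x23007  P=1,RW=1,US=1,PS=0
  L3 @0x23[21] → 0x24007  P=1,RW=1,US=1,PS=0
  ⇒ phys 0x24BB0  [4 reads]
#1 VA=0xA8481E19DE6 (r,kernel):
  L0 @0x1C[21] → 0x25007  P=1,RW=1,US=1,PS=0
  L1 @0x25[18] → 0x29007  P=1,RW=1,US=1,PS=0
  L2 @0x29[15] → 0x2D007  P=1,RW=1,US=1,PS=0
  L3 @0x2D[25] → 0x30007  P=1,RW=1,US=1,PS=0
  ⇒ phys 0x30DE6  [4 reads]
#2 VA=0xB8081202795 (r,kernel):
  L0 @0x1C[23] → 0x32007  P=1,RW=1,US=1,PS=0
  L1 @0x32[2] → 0x36007  P=1,RW=1,US=1,PS=0
  L2 @0x36[9] → 0x39007  P=1,RW=1,US=1,PS=0
  L3 @0x39[2] → 0x3D007  P=1,RW=1,US=1,PS=0
  ⇒ phys 0x3D795  [4 reads]
#3 VA=0x88541A15C32 (r,kernel):
  L0 @0x1C[17] → 0x41007  P=1,RW=1,US=1,PS=0
  L1 @0x41[21] → 0x43007  P=1,RW=1,US=1,PS=0
  L2 @0x43[13] → 0x44007  P=1,RW=1,US=1,PS=0
  L3 @0x44[21] → 0x47007  P=1,RW=1,US=1,PS=0
  ⇒ phys 0x47C32  [4 reads]
#4 VA=0x18200E837 (r,kernel):
  L0 @0x1C[0] → 0x4A007  P=1,RW=1,US=1,PS=0
  L1 @0x4A[6] → 0x4D007  P=1,RW=1,US=1,PS=0
  L2 @0x4D[16] → 0x4F007  P=1,RW=1,US=1,PS=0
  L3 @0x4F[14] → 0x51007  P=1,RW=1,US=1,PS=0
  ⇒ phys 0x51837  [4 reads]

Access #0 PA: 0x24BB0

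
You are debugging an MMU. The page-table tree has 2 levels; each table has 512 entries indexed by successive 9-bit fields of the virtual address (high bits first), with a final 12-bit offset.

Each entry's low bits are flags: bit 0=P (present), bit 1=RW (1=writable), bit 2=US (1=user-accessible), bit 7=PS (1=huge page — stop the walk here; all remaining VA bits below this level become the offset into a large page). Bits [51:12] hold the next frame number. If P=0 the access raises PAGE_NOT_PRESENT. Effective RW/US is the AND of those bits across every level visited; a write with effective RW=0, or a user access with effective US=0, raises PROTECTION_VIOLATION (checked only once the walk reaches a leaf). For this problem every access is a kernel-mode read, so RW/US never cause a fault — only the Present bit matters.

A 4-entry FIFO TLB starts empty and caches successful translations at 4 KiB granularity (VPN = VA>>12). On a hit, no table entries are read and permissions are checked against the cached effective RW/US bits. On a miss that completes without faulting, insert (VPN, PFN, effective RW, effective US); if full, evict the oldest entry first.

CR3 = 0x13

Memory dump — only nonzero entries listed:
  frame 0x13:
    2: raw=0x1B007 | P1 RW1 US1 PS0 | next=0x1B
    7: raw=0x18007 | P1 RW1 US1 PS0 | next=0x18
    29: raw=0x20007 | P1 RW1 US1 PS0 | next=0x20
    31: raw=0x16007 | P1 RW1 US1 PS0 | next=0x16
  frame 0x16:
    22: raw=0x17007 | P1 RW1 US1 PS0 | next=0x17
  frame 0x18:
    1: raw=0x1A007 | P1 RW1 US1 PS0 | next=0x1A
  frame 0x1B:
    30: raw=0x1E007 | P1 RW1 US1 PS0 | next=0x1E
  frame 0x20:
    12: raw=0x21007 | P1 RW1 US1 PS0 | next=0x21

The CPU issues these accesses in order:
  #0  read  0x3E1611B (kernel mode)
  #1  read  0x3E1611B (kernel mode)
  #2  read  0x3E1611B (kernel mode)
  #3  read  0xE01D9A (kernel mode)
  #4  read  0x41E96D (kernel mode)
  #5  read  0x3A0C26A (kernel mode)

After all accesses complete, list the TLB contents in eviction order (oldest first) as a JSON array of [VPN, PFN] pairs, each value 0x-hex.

Trace:
#0 VA=0x3E1611B (r,kernel):
  L0: frame=0x13 idx=31 entry=0x16007 [P=1 RW=1 US=1 PS=0]
  L1: frame=0x16 idx=22 entry=0x17007 [P=1 RW=1 US=1 PS=0]
  → PA=0x1711B  (2 entries read)
#1 VA=0x3E1611B (r,kernel):
  TLB hit vpn=0x3E16 → PA=0x1711B
#2 VA=0x3E1611B (r,kernel):
  TLB hit vpn=0x3E16 → PA=0x1711B
#3 VA=0xE01D9A (r,kernel):
  L0: frame=0x13 idx=7 entry=0x18007 [P=1 RW=1 US=1 PS=0]
  L1: frame=0x18 idx=1 entry=0x1A007 [P=1 RW=1 US=1 PS=0]
  → PA=0x1AD9A  (2 entries read)
#4 VA=0x41E96D (r,kernel):
  L0: frame=0x13 idx=2 entry=0x1B007 [P=1 RW=1 US=1 PS=0]
  L1: frame=0x1B idx=30 entry=0x1E007 [P=1 RW=1 US=1 PS=0]
  → PA=0x1E96D  (2 entries read)
#5 VA=0x3A0C26A (r,kernel):
  L0: frame=0x13 idx=29 entry=0x20007 [P=1 RW=1 US=1 PS=0]
  L1: frame=0x20 idx=12 entry=0x21007 [P=1 RW=1 US=1 PS=0]
  → PA=0x2126A  (2 entries read)

TLB: [["0x3E16", "0x17"], ["0xE01", "0x1A"], ["0x41E", "0x1E"], ["0x3A0C", "0x21"]]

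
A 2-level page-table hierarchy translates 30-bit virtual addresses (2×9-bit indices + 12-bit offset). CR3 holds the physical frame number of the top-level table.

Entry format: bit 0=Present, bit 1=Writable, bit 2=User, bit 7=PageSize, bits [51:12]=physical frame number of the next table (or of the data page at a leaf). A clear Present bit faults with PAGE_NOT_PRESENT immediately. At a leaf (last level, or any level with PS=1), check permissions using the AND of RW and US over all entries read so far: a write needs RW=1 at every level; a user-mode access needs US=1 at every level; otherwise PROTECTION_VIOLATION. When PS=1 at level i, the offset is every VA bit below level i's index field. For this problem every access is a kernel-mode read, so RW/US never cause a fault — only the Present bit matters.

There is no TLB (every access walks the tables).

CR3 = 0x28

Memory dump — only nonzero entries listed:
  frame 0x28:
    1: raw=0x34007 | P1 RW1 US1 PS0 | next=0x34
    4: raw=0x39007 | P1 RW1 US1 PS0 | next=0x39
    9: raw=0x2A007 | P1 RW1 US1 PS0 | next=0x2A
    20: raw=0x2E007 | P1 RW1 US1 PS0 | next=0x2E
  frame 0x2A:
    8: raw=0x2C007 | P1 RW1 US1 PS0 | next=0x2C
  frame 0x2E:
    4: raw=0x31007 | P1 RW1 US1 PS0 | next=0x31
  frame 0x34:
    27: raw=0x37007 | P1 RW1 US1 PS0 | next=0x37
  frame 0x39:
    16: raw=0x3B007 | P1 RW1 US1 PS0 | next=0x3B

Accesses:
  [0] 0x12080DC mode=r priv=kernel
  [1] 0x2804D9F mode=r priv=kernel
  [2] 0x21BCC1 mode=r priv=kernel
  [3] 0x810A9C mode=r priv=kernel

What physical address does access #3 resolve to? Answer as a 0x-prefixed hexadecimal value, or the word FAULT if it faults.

Trace:
#0 VA=0x12080DC (r,kernel):
  [0] read 0x28 idx=9: raw=0x2A007 flags P=1 W=1 U=1 S=0
  [1] read 0x2A idx=8: raw=0x2C007 flags P=1 W=1 U=1 S=0
  → PA=0x2C0DC  (2 entries read)
#1 VA=0x2804D9F (r,kernel):
  [0] read 0x28 idx=20: raw=0x2E007 flags P=1 W=1 U=1 S=0
  [1] read 0x2E idx=4: raw=0x31007 flags P=1 W=1 U=1 S=0
  → PA=0x31D9F  (2 entries read)
#2 VA=0x21BCC1 (r,kernel):
  [0] read 0x28 idx=1: raw=0x34007 flags P=1 W=1 U=1 S=0
  [1] read 0x34 idx=27: raw=0x37007 flags P=1 W=1 U=1 S=0
  → PA=0x37CC1  (2 entries read)
#3 VA=0x810A9C (r,kernel):
  [0] read 0x28 idx=4: raw=0x39007 flags P=1 W=1 U=1 S=0
  [1] read 0x39 idx=16: raw=0x3B007 flags P=1 W=1 U=1 S=0
  → PA=0x3BA9C  (2 entries read)

Access #3 PA: 0x3BA9C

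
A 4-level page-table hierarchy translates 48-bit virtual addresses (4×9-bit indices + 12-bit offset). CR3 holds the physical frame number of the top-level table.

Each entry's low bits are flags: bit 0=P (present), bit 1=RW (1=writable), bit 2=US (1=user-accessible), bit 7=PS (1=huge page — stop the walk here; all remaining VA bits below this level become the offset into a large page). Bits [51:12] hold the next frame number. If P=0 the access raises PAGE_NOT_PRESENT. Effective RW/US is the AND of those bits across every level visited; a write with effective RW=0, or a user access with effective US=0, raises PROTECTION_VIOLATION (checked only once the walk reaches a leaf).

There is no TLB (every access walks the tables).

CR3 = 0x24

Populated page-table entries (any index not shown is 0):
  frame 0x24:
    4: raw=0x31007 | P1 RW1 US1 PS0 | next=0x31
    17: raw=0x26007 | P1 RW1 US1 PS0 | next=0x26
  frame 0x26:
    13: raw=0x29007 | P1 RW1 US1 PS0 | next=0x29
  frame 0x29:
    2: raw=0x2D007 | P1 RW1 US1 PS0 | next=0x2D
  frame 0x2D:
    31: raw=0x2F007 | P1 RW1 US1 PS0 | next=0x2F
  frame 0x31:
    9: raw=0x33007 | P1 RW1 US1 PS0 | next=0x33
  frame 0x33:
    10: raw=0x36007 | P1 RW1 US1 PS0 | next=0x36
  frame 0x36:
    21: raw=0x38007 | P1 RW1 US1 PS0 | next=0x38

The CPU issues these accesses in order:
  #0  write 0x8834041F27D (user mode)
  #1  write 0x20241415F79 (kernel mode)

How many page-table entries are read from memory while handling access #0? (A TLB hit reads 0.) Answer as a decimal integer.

Per-access translation:
#0 VA=0x8834041F27D (w,user):
  L0 @0x24[17] → 0x26007  P=1,RW=1,US=1,PS=0
  L1 @0x26[13] → 0x29007  P=1,RW=1,US=1,PS=0
  L2 @0x29[2] → 0x2D007  P=1,RW=1,US=1,PS=0
  L3 @0x2D[31] → 0x2F007  P=1,RW=1,US=1,PS=0
  → PA=0x2F27D  (4 entries read)
#1 VA=0x20241415F79 (w,kernel):
  L0 @0x24[4] → 0x31007  P=1,RW=1,US=1,PS=0
  L1 @0x31[9] → 0x33007  P=1,RW=1,US=1,PS=0
  L2 @0x33[10] → 0x36007  P=1,RW=1,US=1,PS=0
  L3 @0x36[21] → 0x38007  P=1,RW=1,US=1,PS=0
  → PA=0x38F79  (4 entries read)

Entries read for #0: 4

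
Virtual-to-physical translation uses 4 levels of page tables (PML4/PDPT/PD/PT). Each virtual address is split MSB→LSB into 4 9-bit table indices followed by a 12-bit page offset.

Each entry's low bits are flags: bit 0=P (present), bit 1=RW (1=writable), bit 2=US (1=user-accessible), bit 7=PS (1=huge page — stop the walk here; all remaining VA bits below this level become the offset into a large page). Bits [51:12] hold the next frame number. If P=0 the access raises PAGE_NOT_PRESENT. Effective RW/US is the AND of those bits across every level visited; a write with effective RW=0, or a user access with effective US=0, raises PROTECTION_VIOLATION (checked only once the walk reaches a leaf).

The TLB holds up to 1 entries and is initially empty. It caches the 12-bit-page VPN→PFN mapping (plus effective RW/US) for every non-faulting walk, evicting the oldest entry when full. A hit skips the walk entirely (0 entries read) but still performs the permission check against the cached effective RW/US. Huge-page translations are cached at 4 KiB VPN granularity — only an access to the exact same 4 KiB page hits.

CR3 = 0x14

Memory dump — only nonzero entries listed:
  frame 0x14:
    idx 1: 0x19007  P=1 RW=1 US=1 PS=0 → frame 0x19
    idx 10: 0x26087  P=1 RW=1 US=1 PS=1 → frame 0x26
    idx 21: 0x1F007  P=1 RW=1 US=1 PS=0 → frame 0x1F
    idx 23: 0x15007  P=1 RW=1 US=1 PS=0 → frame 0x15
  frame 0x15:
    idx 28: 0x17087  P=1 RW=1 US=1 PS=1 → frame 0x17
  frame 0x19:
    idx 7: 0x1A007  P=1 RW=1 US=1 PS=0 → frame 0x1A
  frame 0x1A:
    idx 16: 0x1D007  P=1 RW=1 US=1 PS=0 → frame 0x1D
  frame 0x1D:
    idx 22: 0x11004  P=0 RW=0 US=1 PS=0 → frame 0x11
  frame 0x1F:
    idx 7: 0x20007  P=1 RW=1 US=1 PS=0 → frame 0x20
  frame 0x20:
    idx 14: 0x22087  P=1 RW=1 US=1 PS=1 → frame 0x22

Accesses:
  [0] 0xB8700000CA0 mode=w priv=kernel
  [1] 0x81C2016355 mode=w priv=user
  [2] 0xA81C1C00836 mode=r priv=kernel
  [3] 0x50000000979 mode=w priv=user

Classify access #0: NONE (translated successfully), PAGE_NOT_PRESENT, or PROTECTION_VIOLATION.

Walk each access:
#0 VA=0xB8700000CA0 (w,kernel):
  lvl0: tbl 0x14, slot 23 ⇒ 0x15007 (P1/RW1/US1/PS0)
  lvl1: tbl 0x15, slot 28 ⇒ 0x17087 (P1/RW1/US1/PS1)
  → PA=0x17CA0 (huge @L1)  (2 entries read)
#1 VA=0x81C2016355 (w,user):
  lvl0: tbl 0x14, slot 1 ⇒ 0x19007 (P1/RW1/US1/PS0)
  lvl1: tbl 0x19, slot 7 ⇒ 0x1A007 (P1/RW1/US1/PS0)
  lvl2: tbl 0x1A, slot 16 ⇒ 0x1D007 (P1/RW1/US1/PS0)
  lvl3: tbl 0x1D, slot 22 ⇒ 0x11004 (P0/RW0/US1/PS0)
  → PAGE_NOT_PRESENT  (4 entries read)
#2 VA=0xA81C1C00836 (r,kernel):
  lvl0: tbl 0x14, slot 21 ⇒ 0x1F007 (P1/RW1/US1/PS0)
  lvl1: tbl 0x1F, slot 7 ⇒ 0x20007 (P1/RW1/US1/PS0)
  lvl2: tbl 0x20, slot 14 ⇒ 0x22087 (P1/RW1/US1/PS1)
  → PA=0x22836 (huge @L2)  (3 entries read)
#3 VA=0x50000000979 (w,user):
  lvl0: tbl 0x14, slot 10 ⇒ 0x26087 (P1/RW1/US1/PS1)
  → PA=0x26979 (huge @L0)  (1 entries read)

Access #0 fault: NONE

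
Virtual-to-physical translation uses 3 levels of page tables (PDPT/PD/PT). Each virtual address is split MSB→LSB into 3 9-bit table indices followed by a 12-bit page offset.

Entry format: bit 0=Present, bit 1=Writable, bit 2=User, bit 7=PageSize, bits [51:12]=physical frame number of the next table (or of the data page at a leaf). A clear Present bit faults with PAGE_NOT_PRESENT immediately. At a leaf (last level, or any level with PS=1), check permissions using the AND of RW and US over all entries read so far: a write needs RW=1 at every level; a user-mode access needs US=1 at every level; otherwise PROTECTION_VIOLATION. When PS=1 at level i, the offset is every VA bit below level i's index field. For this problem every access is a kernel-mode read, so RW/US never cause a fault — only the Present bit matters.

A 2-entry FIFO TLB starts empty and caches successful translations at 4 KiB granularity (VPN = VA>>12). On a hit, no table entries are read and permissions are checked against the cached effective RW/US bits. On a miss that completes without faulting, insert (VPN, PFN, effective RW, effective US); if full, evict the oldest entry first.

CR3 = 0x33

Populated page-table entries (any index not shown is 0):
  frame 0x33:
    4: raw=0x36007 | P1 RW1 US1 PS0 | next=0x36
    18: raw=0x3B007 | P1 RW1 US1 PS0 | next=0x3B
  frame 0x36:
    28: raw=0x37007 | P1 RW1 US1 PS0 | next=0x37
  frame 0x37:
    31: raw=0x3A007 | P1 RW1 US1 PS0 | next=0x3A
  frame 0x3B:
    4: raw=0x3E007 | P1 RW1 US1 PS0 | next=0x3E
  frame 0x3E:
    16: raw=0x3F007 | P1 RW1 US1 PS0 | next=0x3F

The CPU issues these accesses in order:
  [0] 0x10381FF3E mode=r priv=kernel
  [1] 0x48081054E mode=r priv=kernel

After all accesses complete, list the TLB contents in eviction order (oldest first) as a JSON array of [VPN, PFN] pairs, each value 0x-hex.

Trace:
#0 VA=0x10381FF3E (r,kernel):
  L0: frame=0x33 idx=4 entry=0x36007 [P=1 RW=1 US=1 PS=0]
  L1: frame=0x36 idx=28 entry=0x37007 [P=1 RW=1 US=1 PS=0]
  L2: frame=0x37 idx=31 entry=0x3A007 [P=1 RW=1 US=1 PS=0]
  ✓ 0x3AF3E  — 3 lookups
#1 VA=0x48081054E (r,kernel):
  L0: frame=0x33 idx=18 entry=0x3B007 [P=1 RW=1 US=1 PS=0]
  L1: frame=0x3B idx=4 entry=0x3E007 [P=1 RW=1 US=1 PS=0]
  L2: frame=0x3E idx=16 entry=0x3F007 [P=1 RW=1 US=1 PS=0]
  ✓ 0x3F54E  — 3 lookups

TLB: [["0x10381F", "0x3A"], ["0x480810", "0x3F"]]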